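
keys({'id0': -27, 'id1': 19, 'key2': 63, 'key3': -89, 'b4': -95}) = ['id0', 'id1', 'key2', 'key3', 'b4']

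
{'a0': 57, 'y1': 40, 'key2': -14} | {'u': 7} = {'a0': 57, 'y1': 40, 'key2': -14, 'u': 7}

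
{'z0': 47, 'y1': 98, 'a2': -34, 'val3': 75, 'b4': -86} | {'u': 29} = {'z0': 47, 'y1': 98, 'a2': -34, 'val3': 75, 'b4': -86, 'u': 29}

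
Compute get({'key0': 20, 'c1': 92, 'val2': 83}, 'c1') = 92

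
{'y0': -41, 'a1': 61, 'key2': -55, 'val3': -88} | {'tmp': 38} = {'y0': -41, 'a1': 61, 'key2': -55, 'val3': -88, 'tmp': 38}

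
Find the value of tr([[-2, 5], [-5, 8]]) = 6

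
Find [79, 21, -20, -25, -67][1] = 21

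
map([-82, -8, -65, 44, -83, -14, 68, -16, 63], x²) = [6724, 64, 4225, 1936, 6889, 196, 4624, 256, 3969]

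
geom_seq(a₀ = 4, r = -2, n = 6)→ a_0 = 4*(-2)^0 = 4
a_1 = 4*(-2)^1 = -8
a_2 = 4*(-2)^2 = 16
...
= [4, -8, 16, -32, 64, -128]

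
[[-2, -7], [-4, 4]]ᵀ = [[-2, -4], [-7, 4]]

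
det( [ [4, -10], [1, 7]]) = (4)*(7) - (-10)*(1)
= 38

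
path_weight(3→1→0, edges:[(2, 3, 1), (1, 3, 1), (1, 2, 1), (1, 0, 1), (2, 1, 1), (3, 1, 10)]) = 11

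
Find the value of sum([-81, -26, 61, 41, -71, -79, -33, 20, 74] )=-94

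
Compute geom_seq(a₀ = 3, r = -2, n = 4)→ [3, -6, 12, -24]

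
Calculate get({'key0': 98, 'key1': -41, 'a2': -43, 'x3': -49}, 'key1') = -41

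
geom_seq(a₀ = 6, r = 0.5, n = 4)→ a_0 = 6*0.5^0 = 6.0
a_1 = 6*0.5^1 = 3.0
a_2 = 6*0.5^2 = 1.5
...
= [6.0, 3.0, 1.5, 0.75]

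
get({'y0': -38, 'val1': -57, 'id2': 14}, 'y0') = -38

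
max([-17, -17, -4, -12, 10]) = 10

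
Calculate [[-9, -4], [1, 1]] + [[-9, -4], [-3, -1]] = [[-18, -8], [-2, 0]]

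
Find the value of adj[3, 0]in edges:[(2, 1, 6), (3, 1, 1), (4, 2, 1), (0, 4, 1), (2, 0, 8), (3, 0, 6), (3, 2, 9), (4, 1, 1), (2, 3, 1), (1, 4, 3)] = 6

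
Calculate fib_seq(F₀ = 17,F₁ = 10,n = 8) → [17, 10, 27, 37, 64, 101, 165, 266]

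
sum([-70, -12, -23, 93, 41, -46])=-17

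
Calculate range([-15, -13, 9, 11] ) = 26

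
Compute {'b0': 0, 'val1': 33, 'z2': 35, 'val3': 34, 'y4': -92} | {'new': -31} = {'b0': 0, 'val1': 33, 'z2': 35, 'val3': 34, 'y4': -92, 'new': -31}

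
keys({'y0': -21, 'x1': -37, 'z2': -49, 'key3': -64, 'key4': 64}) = ['y0', 'x1', 'z2', 'key3', 'key4']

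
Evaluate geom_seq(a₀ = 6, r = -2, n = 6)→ [6, -12, 24, -48, 96, -192]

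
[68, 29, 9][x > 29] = keep x where x > 29: 68✓, 29✗, 9✗
= [68]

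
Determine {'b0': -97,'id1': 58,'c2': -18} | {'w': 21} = {'b0': -97, 'id1': 58, 'c2': -18, 'w': 21}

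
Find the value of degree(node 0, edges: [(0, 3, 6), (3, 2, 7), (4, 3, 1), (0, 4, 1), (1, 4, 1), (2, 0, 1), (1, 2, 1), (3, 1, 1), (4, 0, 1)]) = 4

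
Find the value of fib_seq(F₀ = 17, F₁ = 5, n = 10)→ [17, 5, 22, 27, 49, 76, 125, 201, 326, 527]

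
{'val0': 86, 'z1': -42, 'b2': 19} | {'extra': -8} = {'val0': 86, 'z1': -42, 'b2': 19, 'extra': -8}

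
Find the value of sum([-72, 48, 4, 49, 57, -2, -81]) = 3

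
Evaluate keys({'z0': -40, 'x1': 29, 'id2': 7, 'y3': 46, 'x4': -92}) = ['z0', 'x1', 'id2', 'y3', 'x4']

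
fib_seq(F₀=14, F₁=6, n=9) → [14, 6, 20, 26, 46, 72, 118, 190, 308]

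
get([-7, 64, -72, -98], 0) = -7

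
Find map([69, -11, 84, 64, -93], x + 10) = [79, -1, 94, 74, -83]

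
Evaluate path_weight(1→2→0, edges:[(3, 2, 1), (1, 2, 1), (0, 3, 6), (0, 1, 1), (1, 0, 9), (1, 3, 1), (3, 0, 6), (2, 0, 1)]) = 2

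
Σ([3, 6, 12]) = 3 + 6 + 12
= 21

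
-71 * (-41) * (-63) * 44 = -8069292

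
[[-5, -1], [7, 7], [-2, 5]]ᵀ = [[-5, 7, -2], [-1, 7, 5]]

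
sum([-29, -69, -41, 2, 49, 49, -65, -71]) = -175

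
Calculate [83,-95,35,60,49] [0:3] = [83, -95, 35]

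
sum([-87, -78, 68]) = -97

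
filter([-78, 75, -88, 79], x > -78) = keep x where x > -78: -78✗, 75✓, -88✗, 79✓
= [75, 79]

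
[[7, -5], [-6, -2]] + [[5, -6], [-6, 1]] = [[12, -11], [-12, -1]]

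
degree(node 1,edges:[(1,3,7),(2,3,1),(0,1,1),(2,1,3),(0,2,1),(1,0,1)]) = incident: (1,3), (0,1), (2,1), (1,0)
= 4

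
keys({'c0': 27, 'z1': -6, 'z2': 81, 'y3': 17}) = ['c0', 'z1', 'z2', 'y3']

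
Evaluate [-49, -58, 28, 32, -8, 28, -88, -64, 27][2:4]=[28, 32]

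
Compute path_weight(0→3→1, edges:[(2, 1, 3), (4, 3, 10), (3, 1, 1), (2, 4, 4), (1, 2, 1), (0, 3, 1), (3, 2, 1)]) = w(0→3)=1 + w(3→1)=1
= 2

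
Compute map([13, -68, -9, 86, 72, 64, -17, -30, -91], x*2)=[26, -136, -18, 172, 144, 128, -34, -60, -182]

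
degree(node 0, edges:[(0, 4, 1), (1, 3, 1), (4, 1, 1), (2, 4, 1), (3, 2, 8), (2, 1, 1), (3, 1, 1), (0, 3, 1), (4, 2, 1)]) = incident: (0,4), (0,3)
= 2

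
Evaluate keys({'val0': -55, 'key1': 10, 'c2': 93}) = ['val0', 'key1', 'c2']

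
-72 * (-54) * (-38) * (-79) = 11671776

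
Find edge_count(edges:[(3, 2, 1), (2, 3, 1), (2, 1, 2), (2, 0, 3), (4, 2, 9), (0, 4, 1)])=6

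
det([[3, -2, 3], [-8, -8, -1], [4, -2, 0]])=(1)*(3)*det([[-8, -1], [-2, 0]]) + (-1)*(-2)*det([[-8, -1], [4, 0]]) + (1)*(3)*det([[-8, -8], [4, -2]])
= -6 + 8 + 144
= 146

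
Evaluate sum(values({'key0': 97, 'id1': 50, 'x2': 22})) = 97 + 50 + 22
= 169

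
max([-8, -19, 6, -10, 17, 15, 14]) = 17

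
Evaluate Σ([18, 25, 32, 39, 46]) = 160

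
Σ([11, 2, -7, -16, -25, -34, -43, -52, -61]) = 11 + 2 + (-7) + (-16) + (-25) + (-34) + (-43) + (-52) + (-61)
= -225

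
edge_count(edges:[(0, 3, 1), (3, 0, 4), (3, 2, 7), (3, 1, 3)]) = 4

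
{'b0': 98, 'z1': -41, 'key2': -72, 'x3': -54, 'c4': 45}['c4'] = 45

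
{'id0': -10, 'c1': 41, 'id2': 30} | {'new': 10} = {'id0': -10, 'c1': 41, 'id2': 30, 'new': 10}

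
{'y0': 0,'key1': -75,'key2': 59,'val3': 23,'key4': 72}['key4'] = 72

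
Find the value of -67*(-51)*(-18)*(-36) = 2214216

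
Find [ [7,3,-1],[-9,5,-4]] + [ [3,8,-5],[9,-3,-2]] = [[10, 11, -6], [0, 2, -6]]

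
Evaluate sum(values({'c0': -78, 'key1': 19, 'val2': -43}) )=(-78) + 19 + (-43)
= -102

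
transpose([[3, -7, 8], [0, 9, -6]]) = [[3, 0], [-7, 9], [8, -6]]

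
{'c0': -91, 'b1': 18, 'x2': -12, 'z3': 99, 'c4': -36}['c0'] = -91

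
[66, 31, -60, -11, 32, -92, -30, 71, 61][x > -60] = keep x where x > -60: 66✓, 31✓, -60✗, -11✓, 32✓, -92✗, -30✓, 71✓, 61✓
= [66, 31, -11, 32, -30, 71, 61]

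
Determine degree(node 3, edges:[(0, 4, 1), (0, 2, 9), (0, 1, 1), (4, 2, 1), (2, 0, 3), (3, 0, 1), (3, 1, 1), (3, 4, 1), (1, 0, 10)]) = 3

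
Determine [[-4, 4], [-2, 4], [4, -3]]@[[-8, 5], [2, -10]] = C[0][0] = (-4)*(-8) + (4)*(2) = 40
C[0][1] = (-4)*(5) + (4)*(-10) = -60
C[1][0] = (-2)*(-8) + (4)*(2) = 24
C[1][1] = (-2)*(5) + (4)*(-10) = -50
C[2][0] = (4)*(-8) + (-3)*(2) = -38
C[2][1] = (4)*(5) + (-3)*(-10) = 50
= [[40, -60], [24, -50], [-38, 50]]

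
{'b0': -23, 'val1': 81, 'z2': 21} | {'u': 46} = {'b0': -23, 'val1': 81, 'z2': 21, 'u': 46}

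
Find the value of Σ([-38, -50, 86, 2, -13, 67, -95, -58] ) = (-38) + (-50) + 86 + 2 + (-13) + 67 + (-95) + (-58)
= -99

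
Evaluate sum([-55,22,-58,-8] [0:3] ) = -91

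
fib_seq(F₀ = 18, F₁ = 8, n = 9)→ [18, 8, 26, 34, 60, 94, 154, 248, 402]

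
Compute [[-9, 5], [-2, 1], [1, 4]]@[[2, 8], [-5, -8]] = C[0][0] = (-9)*(2) + (5)*(-5) = -43
C[0][1] = (-9)*(8) + (5)*(-8) = -112
C[1][0] = (-2)*(2) + (1)*(-5) = -9
C[1][1] = (-2)*(8) + (1)*(-8) = -24
C[2][0] = (1)*(2) + (4)*(-5) = -18
C[2][1] = (1)*(8) + (4)*(-8) = -24
= [[-43, -112], [-9, -24], [-18, -24]]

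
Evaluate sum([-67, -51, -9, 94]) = -33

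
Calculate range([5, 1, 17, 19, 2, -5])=24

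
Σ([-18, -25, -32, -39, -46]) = -160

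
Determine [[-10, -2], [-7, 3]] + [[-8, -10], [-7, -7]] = [[-18, -12], [-14, -4]]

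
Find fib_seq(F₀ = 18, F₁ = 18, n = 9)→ [18, 18, 36, 54, 90, 144, 234, 378, 612]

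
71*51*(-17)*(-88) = 5417016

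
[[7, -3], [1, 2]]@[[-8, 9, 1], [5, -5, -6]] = [[-71, 78, 25], [2, -1, -11]]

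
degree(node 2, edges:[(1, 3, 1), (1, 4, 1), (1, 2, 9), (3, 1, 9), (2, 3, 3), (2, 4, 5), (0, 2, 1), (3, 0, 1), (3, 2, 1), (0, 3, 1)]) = 5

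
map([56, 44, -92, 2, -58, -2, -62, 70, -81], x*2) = [112, 88, -184, 4, -116, -4, -124, 140, -162]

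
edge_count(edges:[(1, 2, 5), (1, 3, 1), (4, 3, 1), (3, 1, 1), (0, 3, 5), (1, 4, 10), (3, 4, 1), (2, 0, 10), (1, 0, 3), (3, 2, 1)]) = 10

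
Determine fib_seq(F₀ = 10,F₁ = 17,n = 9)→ [10, 17, 27, 44, 71, 115, 186, 301, 487]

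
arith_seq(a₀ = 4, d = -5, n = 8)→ [4, -1, -6, -11, -16, -21, -26, -31]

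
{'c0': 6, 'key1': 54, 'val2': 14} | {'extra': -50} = {'c0': 6, 'key1': 54, 'val2': 14, 'extra': -50}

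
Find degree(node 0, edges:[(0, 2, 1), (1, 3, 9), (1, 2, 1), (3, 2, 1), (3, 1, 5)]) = 1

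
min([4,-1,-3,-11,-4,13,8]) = -11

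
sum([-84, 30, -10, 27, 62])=(-84) + 30 + (-10) + 27 + 62
= 25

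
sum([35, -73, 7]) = 35 + (-73) + 7
= -31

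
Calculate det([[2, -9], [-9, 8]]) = (2)*(8) - (-9)*(-9)
= -65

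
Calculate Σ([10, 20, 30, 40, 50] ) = 10 + 20 + 30 + 40 + 50
= 150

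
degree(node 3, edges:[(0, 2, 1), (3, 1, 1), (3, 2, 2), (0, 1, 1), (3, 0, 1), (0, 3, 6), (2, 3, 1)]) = 5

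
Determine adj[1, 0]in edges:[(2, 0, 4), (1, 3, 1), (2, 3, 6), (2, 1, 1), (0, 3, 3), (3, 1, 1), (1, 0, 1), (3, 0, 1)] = 1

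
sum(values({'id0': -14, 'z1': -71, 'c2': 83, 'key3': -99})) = (-14) + (-71) + 83 + (-99)
= -101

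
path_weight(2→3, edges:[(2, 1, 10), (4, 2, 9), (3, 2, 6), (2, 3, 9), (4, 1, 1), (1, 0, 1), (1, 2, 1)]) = 9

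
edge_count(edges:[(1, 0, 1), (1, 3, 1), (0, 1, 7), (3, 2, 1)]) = 4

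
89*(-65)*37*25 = -5351125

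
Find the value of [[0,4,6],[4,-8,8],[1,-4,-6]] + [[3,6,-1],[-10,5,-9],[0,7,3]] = [[3, 10, 5], [-6, -3, -1], [1, 3, -3]]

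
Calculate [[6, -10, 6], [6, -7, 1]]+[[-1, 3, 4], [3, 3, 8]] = [[5, -7, 10], [9, -4, 9]]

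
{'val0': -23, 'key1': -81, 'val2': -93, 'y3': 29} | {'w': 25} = {'val0': -23, 'key1': -81, 'val2': -93, 'y3': 29, 'w': 25}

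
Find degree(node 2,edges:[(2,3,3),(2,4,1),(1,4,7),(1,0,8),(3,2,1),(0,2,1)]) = 4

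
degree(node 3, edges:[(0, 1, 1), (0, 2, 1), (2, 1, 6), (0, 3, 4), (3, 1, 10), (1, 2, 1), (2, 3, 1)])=3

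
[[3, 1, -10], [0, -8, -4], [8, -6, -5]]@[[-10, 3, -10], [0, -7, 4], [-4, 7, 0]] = [[10, -68, -26], [16, 28, -32], [-60, 31, -104]]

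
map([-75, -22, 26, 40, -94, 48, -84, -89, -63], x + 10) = -75+10=-65, -22+10=-12, 26+10=36, 40+10=50, -94+10=-84, 48+10=58, -84+10=-74, -89+10=-79, -63+10=-53
= [-65, -12, 36, 50, -84, 58, -74, -79, -53]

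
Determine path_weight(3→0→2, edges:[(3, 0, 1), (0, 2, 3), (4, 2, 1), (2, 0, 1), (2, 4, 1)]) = w(3→0)=1 + w(0→2)=3
= 4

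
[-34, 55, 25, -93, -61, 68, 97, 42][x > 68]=[97]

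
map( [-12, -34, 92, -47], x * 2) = [-24, -68, 184, -94]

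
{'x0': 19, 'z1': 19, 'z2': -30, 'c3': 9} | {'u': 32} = {'x0': 19, 'z1': 19, 'z2': -30, 'c3': 9, 'u': 32}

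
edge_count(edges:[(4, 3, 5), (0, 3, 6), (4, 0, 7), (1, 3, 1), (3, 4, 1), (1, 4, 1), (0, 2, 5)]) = 7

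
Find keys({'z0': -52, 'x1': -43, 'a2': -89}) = ['z0', 'x1', 'a2']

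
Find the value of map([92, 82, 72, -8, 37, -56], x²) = [8464, 6724, 5184, 64, 1369, 3136]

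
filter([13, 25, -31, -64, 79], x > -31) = keep x where x > -31: 13✓, 25✓, -31✗, -64✗, 79✓
= [13, 25, 79]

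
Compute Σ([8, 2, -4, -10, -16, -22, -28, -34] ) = 8 + 2 + (-4) + (-10) + (-16) + (-22) + (-28) + (-34)
= -104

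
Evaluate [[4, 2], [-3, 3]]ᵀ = [[4, -3], [2, 3]]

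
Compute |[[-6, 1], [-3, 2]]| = -9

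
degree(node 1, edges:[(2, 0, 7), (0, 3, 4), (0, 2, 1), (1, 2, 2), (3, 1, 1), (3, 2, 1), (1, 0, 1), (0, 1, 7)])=incident: (1,2), (3,1), (1,0), (0,1)
= 4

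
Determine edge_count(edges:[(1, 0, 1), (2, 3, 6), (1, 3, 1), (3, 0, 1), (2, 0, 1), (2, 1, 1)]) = 6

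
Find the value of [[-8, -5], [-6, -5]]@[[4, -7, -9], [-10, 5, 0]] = [[18, 31, 72], [26, 17, 54]]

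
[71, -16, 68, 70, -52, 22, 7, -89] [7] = -89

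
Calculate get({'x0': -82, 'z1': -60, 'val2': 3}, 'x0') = -82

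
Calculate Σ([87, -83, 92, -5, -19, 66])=87 + (-83) + 92 + (-5) + (-19) + 66
= 138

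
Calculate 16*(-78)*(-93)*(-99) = -11490336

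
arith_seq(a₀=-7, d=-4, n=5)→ [-7, -11, -15, -19, -23]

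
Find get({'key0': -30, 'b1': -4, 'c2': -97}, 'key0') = -30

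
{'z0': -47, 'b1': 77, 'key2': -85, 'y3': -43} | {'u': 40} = {'z0': -47, 'b1': 77, 'key2': -85, 'y3': -43, 'u': 40}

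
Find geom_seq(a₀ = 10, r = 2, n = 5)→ a_0 = 10*2^0 = 10
a_1 = 10*2^1 = 20
a_2 = 10*2^2 = 40
...
= [10, 20, 40, 80, 160]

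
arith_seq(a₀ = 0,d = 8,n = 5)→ [0, 8, 16, 24, 32]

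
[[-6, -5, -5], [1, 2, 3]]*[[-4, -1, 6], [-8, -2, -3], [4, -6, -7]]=C[0][0] = (-6)*(-4) + (-5)*(-8) + (-5)*(4) = 44
C[0][1] = (-6)*(-1) + (-5)*(-2) + (-5)*(-6) = 46
C[0][2] = (-6)*(6) + (-5)*(-3) + (-5)*(-7) = 14
C[1][0] = (1)*(-4) + (2)*(-8) + (3)*(4) = -8
C[1][1] = (1)*(-1) + (2)*(-2) + (3)*(-6) = -23
C[1][2] = (1)*(6) + (2)*(-3) + (3)*(-7) = -21
= [[44, 46, 14], [-8, -23, -21]]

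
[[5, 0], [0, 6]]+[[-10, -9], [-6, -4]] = [[-5, -9], [-6, 2]]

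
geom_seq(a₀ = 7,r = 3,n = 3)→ [7, 21, 63]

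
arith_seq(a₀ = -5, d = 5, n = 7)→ a_0 = -5 + 0*5 = -5
a_1 = -5 + 1*5 = 0
a_2 = -5 + 2*5 = 5
...
= [-5, 0, 5, 10, 15, 20, 25]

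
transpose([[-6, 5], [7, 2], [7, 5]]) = [[-6, 7, 7], [5, 2, 5]]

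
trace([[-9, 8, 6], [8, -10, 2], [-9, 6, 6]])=-13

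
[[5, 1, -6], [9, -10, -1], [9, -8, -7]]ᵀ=[[5, 9, 9], [1, -10, -8], [-6, -1, -7]]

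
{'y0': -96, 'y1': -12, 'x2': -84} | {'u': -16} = {'y0': -96, 'y1': -12, 'x2': -84, 'u': -16}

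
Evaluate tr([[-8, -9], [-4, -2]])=diagonal: (-8) + (-2)
= -10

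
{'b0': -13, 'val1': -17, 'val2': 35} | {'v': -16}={'b0': -13, 'val1': -17, 'val2': 35, 'v': -16}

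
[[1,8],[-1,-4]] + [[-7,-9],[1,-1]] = [[-6, -1], [0, -5]]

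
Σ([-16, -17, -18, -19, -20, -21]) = -111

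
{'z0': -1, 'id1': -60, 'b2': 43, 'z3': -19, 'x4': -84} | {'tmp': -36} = {'z0': -1, 'id1': -60, 'b2': 43, 'z3': -19, 'x4': -84, 'tmp': -36}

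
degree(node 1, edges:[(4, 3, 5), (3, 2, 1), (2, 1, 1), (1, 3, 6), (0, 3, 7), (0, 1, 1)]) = 3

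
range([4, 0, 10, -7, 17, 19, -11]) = 30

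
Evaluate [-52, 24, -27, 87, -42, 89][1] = 24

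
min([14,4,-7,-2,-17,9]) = -17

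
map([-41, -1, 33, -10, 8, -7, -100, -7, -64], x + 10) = -41+10=-31, -1+10=9, 33+10=43, -10+10=0, 8+10=18, -7+10=3, -100+10=-90, -7+10=3, -64+10=-54
= [-31, 9, 43, 0, 18, 3, -90, 3, -54]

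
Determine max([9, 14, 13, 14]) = 14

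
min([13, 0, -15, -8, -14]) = -15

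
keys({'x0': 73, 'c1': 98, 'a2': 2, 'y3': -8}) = ['x0', 'c1', 'a2', 'y3']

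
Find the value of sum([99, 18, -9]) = 99 + 18 + (-9)
= 108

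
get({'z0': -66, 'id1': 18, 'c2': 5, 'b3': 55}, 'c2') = 5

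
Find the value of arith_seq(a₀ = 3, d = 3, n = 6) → [3, 6, 9, 12, 15, 18]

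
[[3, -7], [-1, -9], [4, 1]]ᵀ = [[3, -1, 4], [-7, -9, 1]]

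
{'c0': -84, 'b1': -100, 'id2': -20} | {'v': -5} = {'c0': -84, 'b1': -100, 'id2': -20, 'v': -5}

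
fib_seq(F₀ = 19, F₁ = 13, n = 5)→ F_2 = F_1 + F_0 = 32
F_3 = F_2 + F_1 = 45
F_4 = F_3 + F_2 = 77
= [19, 13, 32, 45, 77]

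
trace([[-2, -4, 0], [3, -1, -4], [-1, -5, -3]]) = -6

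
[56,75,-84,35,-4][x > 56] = [75]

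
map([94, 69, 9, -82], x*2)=[188, 138, 18, -164]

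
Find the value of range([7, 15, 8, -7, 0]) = 22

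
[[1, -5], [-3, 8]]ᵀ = [[1, -3], [-5, 8]]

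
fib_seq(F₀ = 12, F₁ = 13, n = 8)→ [12, 13, 25, 38, 63, 101, 164, 265]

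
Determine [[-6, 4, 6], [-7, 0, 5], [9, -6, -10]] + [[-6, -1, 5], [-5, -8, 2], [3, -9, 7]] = [[-12, 3, 11], [-12, -8, 7], [12, -15, -3]]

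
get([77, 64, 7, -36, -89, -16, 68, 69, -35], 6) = 68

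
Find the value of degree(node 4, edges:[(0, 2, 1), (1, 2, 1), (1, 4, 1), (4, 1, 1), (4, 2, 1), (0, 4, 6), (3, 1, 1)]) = 4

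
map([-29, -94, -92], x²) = (-29)²=841, (-94)²=8836, (-92)²=8464
= [841, 8836, 8464]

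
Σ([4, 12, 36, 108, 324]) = 484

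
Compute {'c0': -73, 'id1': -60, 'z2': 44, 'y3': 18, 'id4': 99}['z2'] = 44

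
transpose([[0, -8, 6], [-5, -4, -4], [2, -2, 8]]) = [[0, -5, 2], [-8, -4, -2], [6, -4, 8]]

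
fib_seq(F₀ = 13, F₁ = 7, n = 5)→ [13, 7, 20, 27, 47]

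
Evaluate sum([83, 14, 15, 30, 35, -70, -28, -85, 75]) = 83 + 14 + 15 + 30 + 35 + (-70) + (-28) + (-85) + 75
= 69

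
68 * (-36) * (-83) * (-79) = -16051536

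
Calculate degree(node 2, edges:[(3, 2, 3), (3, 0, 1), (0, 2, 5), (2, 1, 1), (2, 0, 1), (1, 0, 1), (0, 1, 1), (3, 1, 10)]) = incident: (3,2), (0,2), (2,1), (2,0)
= 4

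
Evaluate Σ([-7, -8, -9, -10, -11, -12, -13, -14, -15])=-99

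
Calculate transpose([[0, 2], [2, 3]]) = [[0, 2], [2, 3]]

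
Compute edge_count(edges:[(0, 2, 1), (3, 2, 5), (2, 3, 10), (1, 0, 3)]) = 4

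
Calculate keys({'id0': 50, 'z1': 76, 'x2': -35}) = ['id0', 'z1', 'x2']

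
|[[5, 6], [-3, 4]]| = (5)*(4) - (6)*(-3)
= 38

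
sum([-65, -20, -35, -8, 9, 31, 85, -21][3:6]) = 32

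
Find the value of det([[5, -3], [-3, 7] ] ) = 26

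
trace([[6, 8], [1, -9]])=-3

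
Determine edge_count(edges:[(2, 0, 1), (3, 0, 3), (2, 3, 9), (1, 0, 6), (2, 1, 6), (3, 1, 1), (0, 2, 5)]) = 7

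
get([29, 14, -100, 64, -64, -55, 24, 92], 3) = 64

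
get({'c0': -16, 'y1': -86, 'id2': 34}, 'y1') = -86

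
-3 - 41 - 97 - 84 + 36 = -189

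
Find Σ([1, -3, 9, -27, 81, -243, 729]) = 547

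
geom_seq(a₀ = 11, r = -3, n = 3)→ [11, -33, 99]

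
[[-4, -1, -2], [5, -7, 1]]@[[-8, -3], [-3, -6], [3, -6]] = C[0][0] = (-4)*(-8) + (-1)*(-3) + (-2)*(3) = 29
C[0][1] = (-4)*(-3) + (-1)*(-6) + (-2)*(-6) = 30
C[1][0] = (5)*(-8) + (-7)*(-3) + (1)*(3) = -16
C[1][1] = (5)*(-3) + (-7)*(-6) + (1)*(-6) = 21
= [[29, 30], [-16, 21]]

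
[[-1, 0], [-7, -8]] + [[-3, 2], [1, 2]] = [[-4, 2], [-6, -6]]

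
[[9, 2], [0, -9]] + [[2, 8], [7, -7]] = [[11, 10], [7, -16]]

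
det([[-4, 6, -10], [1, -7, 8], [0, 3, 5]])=(1)*(-4)*det([[-7, 8], [3, 5]]) + (-1)*(6)*det([[1, 8], [0, 5]]) + (1)*(-10)*det([[1, -7], [0, 3]])
= 236 + -30 + -30
= 176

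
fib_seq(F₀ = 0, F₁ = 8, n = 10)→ F_2 = F_1 + F_0 = 8
F_3 = F_2 + F_1 = 16
F_4 = F_3 + F_2 = 24
...
= [0, 8, 8, 16, 24, 40, 64, 104, 168, 272]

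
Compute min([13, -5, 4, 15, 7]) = -5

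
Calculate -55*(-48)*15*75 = 2970000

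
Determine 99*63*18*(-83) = -9318078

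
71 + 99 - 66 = 104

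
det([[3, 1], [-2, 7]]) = 23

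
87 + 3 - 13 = 77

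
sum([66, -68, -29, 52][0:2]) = -2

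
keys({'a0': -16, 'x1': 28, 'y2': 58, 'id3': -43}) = ['a0', 'x1', 'y2', 'id3']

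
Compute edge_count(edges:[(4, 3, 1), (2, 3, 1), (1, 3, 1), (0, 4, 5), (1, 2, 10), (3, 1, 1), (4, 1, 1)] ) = 7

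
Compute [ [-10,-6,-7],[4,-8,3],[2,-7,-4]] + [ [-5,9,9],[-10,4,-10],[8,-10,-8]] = [[-15, 3, 2], [-6, -4, -7], [10, -17, -12]]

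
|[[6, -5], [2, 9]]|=(6)*(9) - (-5)*(2)
= 64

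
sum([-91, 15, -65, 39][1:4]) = -11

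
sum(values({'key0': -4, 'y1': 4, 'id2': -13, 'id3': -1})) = (-4) + 4 + (-13) + (-1)
= -14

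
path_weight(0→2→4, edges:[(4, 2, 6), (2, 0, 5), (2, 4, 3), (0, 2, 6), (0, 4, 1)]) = 9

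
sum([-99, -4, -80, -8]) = -191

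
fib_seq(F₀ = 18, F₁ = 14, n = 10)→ [18, 14, 32, 46, 78, 124, 202, 326, 528, 854]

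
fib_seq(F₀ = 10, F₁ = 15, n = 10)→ [10, 15, 25, 40, 65, 105, 170, 275, 445, 720]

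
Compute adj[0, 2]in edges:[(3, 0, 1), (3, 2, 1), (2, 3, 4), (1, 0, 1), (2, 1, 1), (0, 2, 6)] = 6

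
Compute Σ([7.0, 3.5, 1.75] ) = 12.25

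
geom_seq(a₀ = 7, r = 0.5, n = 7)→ a_0 = 7*0.5^0 = 7.0
a_1 = 7*0.5^1 = 3.5
a_2 = 7*0.5^2 = 1.75
...
= [7.0, 3.5, 1.75, 0.875, 0.4375, 0.21875, 0.109375]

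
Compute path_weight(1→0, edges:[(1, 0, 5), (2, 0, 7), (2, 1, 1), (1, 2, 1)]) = w(1→0)=5
= 5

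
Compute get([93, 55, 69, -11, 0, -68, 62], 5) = -68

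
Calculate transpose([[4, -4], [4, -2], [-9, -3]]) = [[4, 4, -9], [-4, -2, -3]]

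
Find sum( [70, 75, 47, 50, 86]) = 70 + 75 + 47 + 50 + 86
= 328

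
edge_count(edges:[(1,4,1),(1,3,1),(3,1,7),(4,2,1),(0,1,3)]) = 5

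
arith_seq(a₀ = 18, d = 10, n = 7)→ a_0 = 18 + 0*10 = 18
a_1 = 18 + 1*10 = 28
a_2 = 18 + 2*10 = 38
...
= [18, 28, 38, 48, 58, 68, 78]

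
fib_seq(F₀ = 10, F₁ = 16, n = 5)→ F_2 = F_1 + F_0 = 26
F_3 = F_2 + F_1 = 42
F_4 = F_3 + F_2 = 68
= [10, 16, 26, 42, 68]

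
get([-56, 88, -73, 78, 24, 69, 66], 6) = 66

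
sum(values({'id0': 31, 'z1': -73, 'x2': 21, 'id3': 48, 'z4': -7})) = 20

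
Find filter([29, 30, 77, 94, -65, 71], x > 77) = keep x where x > 77: 29✗, 30✗, 77✗, 94✓, -65✗, 71✗
= [94]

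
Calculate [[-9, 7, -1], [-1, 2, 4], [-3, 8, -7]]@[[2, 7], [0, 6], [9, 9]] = [[-27, -30], [34, 41], [-69, -36]]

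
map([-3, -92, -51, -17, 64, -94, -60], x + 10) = [7, -82, -41, -7, 74, -84, -50]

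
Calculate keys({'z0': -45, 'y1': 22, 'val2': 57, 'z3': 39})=['z0', 'y1', 'val2', 'z3']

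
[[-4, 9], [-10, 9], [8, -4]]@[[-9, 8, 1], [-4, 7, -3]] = C[0][0] = (-4)*(-9) + (9)*(-4) = 0
C[0][1] = (-4)*(8) + (9)*(7) = 31
C[0][2] = (-4)*(1) + (9)*(-3) = -31
C[1][0] = (-10)*(-9) + (9)*(-4) = 54
C[1][1] = (-10)*(8) + (9)*(7) = -17
C[1][2] = (-10)*(1) + (9)*(-3) = -37
... (3 more cells)
= [[0, 31, -31], [54, -17, -37], [-56, 36, 20]]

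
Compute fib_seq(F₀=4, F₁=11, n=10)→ [4, 11, 15, 26, 41, 67, 108, 175, 283, 458]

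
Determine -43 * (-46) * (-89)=-176042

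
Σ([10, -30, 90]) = 70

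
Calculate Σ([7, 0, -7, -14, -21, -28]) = -63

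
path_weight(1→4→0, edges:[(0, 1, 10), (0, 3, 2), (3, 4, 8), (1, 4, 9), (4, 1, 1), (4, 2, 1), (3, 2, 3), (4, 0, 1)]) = w(1→4)=9 + w(4→0)=1
= 10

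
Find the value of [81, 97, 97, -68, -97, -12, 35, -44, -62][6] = 35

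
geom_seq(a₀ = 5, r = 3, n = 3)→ a_0 = 5*3^0 = 5
a_1 = 5*3^1 = 15
a_2 = 5*3^2 = 45
= [5, 15, 45]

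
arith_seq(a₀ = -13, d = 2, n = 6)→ a_0 = -13 + 0*2 = -13
a_1 = -13 + 1*2 = -11
a_2 = -13 + 2*2 = -9
...
= [-13, -11, -9, -7, -5, -3]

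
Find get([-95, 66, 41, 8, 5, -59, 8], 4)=5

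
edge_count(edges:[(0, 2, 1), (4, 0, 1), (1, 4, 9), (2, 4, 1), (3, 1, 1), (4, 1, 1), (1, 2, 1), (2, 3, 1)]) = 8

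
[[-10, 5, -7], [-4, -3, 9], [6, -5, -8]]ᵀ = [[-10, -4, 6], [5, -3, -5], [-7, 9, -8]]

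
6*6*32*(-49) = -56448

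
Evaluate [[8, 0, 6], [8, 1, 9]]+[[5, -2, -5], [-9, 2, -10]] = [[13, -2, 1], [-1, 3, -1]]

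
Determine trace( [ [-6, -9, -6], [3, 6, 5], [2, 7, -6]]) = -6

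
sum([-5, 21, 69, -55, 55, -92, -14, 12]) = -9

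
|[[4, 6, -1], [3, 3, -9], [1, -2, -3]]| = -99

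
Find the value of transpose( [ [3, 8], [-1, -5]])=[[3, -1], [8, -5]]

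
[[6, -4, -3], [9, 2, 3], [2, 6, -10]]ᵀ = [[6, 9, 2], [-4, 2, 6], [-3, 3, -10]]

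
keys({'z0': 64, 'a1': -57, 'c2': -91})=['z0', 'a1', 'c2']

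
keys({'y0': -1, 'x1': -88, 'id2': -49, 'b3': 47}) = ['y0', 'x1', 'id2', 'b3']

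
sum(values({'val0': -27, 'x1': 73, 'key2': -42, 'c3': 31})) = 35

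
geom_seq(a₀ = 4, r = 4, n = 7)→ a_0 = 4*4^0 = 4
a_1 = 4*4^1 = 16
a_2 = 4*4^2 = 64
...
= [4, 16, 64, 256, 1024, 4096, 16384]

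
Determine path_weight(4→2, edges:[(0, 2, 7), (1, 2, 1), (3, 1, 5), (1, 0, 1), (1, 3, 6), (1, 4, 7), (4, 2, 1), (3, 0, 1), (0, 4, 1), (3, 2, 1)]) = w(4→2)=1
= 1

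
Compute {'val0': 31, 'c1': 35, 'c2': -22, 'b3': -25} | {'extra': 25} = {'val0': 31, 'c1': 35, 'c2': -22, 'b3': -25, 'extra': 25}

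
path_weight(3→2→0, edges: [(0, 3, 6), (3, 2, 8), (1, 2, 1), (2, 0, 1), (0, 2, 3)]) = 9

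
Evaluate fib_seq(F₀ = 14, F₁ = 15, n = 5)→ F_2 = F_1 + F_0 = 29
F_3 = F_2 + F_1 = 44
F_4 = F_3 + F_2 = 73
= [14, 15, 29, 44, 73]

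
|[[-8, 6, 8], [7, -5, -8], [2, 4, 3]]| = -54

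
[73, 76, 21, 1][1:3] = [76, 21]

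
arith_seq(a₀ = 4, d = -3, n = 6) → a_0 = 4 + 0*-3 = 4
a_1 = 4 + 1*-3 = 1
a_2 = 4 + 2*-3 = -2
...
= [4, 1, -2, -5, -8, -11]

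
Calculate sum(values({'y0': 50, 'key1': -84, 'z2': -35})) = -69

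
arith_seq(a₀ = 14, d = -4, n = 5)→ a_0 = 14 + 0*-4 = 14
a_1 = 14 + 1*-4 = 10
a_2 = 14 + 2*-4 = 6
...
= [14, 10, 6, 2, -2]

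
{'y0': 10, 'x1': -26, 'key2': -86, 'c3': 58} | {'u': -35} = {'y0': 10, 'x1': -26, 'key2': -86, 'c3': 58, 'u': -35}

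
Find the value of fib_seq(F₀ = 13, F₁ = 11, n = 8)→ [13, 11, 24, 35, 59, 94, 153, 247]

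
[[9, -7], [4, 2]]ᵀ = [[9, 4], [-7, 2]]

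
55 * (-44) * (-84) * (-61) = -12400080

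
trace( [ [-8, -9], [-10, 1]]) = diagonal: (-8) + 1
= -7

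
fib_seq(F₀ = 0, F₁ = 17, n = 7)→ F_2 = F_1 + F_0 = 17
F_3 = F_2 + F_1 = 34
F_4 = F_3 + F_2 = 51
...
= [0, 17, 17, 34, 51, 85, 136]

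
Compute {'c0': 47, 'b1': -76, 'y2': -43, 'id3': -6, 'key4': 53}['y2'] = -43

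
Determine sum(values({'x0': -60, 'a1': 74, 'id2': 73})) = (-60) + 74 + 73
= 87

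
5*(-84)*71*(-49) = 1461180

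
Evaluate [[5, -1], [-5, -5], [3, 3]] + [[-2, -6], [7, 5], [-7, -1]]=[[3, -7], [2, 0], [-4, 2]]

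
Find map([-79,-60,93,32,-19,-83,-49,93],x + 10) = [-69, -50, 103, 42, -9, -73, -39, 103]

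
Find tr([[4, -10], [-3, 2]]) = 6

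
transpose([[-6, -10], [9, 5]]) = [[-6, 9], [-10, 5]]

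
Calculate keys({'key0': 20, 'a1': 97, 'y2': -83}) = ['key0', 'a1', 'y2']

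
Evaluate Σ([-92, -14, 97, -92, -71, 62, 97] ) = (-92) + (-14) + 97 + (-92) + (-71) + 62 + 97
= -13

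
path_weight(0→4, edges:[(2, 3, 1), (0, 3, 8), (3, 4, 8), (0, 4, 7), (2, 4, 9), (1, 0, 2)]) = 7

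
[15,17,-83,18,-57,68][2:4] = [-83, 18]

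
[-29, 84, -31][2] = -31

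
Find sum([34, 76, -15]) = 34 + 76 + (-15)
= 95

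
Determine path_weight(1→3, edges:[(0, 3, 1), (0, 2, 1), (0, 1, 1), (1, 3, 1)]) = 1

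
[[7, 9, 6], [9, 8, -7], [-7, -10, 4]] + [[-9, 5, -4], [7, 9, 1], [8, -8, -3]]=[[-2, 14, 2], [16, 17, -6], [1, -18, 1]]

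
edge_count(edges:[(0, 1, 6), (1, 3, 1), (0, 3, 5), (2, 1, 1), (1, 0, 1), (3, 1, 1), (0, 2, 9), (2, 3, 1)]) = 8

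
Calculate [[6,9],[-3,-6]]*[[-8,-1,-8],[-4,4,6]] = [[-84, 30, 6], [48, -21, -12]]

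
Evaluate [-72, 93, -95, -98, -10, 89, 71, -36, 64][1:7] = [93, -95, -98, -10, 89, 71]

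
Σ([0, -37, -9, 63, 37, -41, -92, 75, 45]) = 0 + (-37) + (-9) + 63 + 37 + (-41) + (-92) + 75 + 45
= 41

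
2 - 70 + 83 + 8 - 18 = 5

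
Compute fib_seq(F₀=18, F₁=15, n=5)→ F_2 = F_1 + F_0 = 33
F_3 = F_2 + F_1 = 48
F_4 = F_3 + F_2 = 81
= [18, 15, 33, 48, 81]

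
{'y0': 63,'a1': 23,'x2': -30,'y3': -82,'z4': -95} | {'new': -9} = {'y0': 63, 'a1': 23, 'x2': -30, 'y3': -82, 'z4': -95, 'new': -9}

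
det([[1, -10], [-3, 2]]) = (1)*(2) - (-10)*(-3)
= -28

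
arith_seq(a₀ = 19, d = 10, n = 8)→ a_0 = 19 + 0*10 = 19
a_1 = 19 + 1*10 = 29
a_2 = 19 + 2*10 = 39
...
= [19, 29, 39, 49, 59, 69, 79, 89]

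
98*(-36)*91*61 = -19583928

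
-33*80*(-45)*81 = 9622800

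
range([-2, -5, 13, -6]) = 19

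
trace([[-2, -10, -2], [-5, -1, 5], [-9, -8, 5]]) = 2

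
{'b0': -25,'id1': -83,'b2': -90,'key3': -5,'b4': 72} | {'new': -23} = {'b0': -25, 'id1': -83, 'b2': -90, 'key3': -5, 'b4': 72, 'new': -23}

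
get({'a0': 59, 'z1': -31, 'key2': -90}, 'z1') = -31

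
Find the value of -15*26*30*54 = -631800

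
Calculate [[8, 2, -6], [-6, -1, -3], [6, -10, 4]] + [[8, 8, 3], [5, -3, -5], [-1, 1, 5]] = [[16, 10, -3], [-1, -4, -8], [5, -9, 9]]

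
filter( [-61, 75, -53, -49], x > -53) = [75, -49]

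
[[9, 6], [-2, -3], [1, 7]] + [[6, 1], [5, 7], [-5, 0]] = [[15, 7], [3, 4], [-4, 7]]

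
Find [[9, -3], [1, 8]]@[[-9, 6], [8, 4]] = [[-105, 42], [55, 38]]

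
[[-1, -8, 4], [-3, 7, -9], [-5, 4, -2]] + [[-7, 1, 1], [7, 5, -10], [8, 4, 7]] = [[-8, -7, 5], [4, 12, -19], [3, 8, 5]]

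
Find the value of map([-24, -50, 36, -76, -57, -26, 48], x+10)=-24+10=-14, -50+10=-40, 36+10=46, -76+10=-66, -57+10=-47, -26+10=-16, 48+10=58
= [-14, -40, 46, -66, -47, -16, 58]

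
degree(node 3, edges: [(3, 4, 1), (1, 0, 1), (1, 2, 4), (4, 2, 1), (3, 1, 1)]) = 2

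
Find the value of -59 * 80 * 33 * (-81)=12616560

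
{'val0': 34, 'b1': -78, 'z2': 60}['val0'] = 34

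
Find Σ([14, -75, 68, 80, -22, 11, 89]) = 165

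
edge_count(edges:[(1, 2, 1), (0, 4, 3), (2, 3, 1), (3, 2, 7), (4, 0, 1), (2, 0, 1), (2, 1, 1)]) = 7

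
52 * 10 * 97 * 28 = 1412320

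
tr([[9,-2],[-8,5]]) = 14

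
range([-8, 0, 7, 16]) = 24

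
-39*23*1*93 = -83421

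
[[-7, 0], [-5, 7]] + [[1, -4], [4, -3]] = [[-6, -4], [-1, 4]]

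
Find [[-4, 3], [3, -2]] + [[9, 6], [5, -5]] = [[5, 9], [8, -7]]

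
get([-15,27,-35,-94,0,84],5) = 84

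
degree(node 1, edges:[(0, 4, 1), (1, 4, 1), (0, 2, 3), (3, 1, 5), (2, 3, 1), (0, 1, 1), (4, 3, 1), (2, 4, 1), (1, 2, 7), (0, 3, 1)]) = incident: (1,4), (3,1), (0,1), (1,2)
= 4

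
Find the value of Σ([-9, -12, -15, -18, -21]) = -75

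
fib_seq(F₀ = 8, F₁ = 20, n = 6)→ [8, 20, 28, 48, 76, 124]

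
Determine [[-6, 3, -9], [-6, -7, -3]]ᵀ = [[-6, -6], [3, -7], [-9, -3]]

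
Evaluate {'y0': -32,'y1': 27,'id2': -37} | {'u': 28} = {'y0': -32, 'y1': 27, 'id2': -37, 'u': 28}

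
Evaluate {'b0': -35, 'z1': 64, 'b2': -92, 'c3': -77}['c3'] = -77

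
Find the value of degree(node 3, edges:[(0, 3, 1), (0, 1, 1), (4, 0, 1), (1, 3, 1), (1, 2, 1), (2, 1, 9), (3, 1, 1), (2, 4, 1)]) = 3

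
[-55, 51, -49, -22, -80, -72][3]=-22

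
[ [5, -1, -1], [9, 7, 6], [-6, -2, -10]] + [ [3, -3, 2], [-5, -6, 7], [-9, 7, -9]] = [[8, -4, 1], [4, 1, 13], [-15, 5, -19]]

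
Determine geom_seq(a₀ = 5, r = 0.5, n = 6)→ [5.0, 2.5, 1.25, 0.625, 0.3125, 0.15625]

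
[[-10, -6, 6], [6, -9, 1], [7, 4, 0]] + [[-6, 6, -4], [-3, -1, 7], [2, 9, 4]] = [[-16, 0, 2], [3, -10, 8], [9, 13, 4]]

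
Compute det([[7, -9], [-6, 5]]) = (7)*(5) - (-9)*(-6)
= -19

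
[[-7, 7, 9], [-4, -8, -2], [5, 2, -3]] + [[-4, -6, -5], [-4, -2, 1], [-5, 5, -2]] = [[-11, 1, 4], [-8, -10, -1], [0, 7, -5]]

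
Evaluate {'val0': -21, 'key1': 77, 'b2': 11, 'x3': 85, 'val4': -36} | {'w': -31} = {'val0': -21, 'key1': 77, 'b2': 11, 'x3': 85, 'val4': -36, 'w': -31}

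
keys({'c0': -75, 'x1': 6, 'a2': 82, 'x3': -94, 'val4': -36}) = ['c0', 'x1', 'a2', 'x3', 'val4']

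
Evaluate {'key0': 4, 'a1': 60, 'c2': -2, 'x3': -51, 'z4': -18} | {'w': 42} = {'key0': 4, 'a1': 60, 'c2': -2, 'x3': -51, 'z4': -18, 'w': 42}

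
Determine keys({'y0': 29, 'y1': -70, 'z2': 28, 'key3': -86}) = ['y0', 'y1', 'z2', 'key3']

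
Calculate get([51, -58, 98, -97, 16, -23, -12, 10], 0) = 51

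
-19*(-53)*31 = 31217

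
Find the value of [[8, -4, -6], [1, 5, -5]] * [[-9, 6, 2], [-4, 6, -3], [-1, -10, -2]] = [[-50, 84, 40], [-24, 86, -3]]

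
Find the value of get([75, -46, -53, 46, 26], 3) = 46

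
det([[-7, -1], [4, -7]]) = 53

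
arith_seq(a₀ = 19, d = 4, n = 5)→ a_0 = 19 + 0*4 = 19
a_1 = 19 + 1*4 = 23
a_2 = 19 + 2*4 = 27
...
= [19, 23, 27, 31, 35]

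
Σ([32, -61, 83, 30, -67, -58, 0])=-41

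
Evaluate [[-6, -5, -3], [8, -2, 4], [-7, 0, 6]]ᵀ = [[-6, 8, -7], [-5, -2, 0], [-3, 4, 6]]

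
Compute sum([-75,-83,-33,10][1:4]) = -106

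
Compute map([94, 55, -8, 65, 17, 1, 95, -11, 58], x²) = [8836, 3025, 64, 4225, 289, 1, 9025, 121, 3364]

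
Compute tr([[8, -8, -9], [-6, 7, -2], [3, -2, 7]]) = 22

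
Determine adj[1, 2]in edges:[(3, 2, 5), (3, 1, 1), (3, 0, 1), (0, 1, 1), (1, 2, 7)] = 7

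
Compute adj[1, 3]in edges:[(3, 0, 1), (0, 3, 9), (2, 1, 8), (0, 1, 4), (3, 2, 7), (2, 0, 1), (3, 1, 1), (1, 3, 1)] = 1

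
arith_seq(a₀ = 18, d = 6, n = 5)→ [18, 24, 30, 36, 42]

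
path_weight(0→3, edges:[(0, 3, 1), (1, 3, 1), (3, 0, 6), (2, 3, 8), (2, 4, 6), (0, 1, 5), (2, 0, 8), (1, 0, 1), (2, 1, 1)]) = 1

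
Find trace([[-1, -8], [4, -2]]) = diagonal: (-1) + (-2)
= -3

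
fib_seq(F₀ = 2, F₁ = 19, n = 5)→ [2, 19, 21, 40, 61]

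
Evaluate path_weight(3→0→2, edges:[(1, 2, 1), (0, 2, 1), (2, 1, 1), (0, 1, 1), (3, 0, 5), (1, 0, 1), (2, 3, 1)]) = w(3→0)=5 + w(0→2)=1
= 6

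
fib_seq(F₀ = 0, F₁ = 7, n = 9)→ F_2 = F_1 + F_0 = 7
F_3 = F_2 + F_1 = 14
F_4 = F_3 + F_2 = 21
...
= [0, 7, 7, 14, 21, 35, 56, 91, 147]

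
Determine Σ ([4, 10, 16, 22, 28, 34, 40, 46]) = 4 + 10 + 16 + 22 + 28 + 34 + 40 + 46
= 200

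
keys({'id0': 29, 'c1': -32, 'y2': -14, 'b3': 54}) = ['id0', 'c1', 'y2', 'b3']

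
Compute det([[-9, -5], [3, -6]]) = 69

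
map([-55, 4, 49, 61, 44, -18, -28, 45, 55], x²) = (-55)²=3025, (4)²=16, (49)²=2401, (61)²=3721, (44)²=1936, (-18)²=324, (-28)²=784, (45)²=2025, (55)²=3025
= [3025, 16, 2401, 3721, 1936, 324, 784, 2025, 3025]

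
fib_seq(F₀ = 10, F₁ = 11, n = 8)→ [10, 11, 21, 32, 53, 85, 138, 223]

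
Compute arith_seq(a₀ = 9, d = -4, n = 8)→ [9, 5, 1, -3, -7, -11, -15, -19]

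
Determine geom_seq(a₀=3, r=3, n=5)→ [3, 9, 27, 81, 243]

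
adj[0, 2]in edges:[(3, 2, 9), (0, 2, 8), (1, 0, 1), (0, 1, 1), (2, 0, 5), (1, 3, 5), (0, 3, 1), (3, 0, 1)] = 8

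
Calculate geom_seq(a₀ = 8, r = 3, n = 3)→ [8, 24, 72]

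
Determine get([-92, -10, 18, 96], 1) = -10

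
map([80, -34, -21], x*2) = [160, -68, -42]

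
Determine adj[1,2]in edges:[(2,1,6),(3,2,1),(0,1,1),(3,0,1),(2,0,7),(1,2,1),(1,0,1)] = 1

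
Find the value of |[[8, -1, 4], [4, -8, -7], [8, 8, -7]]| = 1308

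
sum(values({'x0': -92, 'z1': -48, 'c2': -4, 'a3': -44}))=-188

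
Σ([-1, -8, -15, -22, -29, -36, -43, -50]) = -204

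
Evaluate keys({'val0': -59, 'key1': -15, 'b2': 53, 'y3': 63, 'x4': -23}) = ['val0', 'key1', 'b2', 'y3', 'x4']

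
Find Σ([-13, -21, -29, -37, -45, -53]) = (-13) + (-21) + (-29) + (-37) + (-45) + (-53)
= -198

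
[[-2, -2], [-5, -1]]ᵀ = [[-2, -5], [-2, -1]]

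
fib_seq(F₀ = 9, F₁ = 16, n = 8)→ [9, 16, 25, 41, 66, 107, 173, 280]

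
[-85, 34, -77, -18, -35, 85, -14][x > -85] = [34, -77, -18, -35, 85, -14]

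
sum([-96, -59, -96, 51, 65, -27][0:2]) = slice → [-96, -59]
(-96) + (-59)
= -155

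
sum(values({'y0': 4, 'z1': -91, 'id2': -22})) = 4 + (-91) + (-22)
= -109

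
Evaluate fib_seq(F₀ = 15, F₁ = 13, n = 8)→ F_2 = F_1 + F_0 = 28
F_3 = F_2 + F_1 = 41
F_4 = F_3 + F_2 = 69
...
= [15, 13, 28, 41, 69, 110, 179, 289]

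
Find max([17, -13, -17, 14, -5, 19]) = 19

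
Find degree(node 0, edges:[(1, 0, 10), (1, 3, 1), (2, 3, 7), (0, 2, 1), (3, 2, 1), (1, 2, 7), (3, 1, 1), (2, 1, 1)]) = incident: (1,0), (0,2)
= 2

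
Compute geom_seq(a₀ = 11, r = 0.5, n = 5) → a_0 = 11*0.5^0 = 11.0
a_1 = 11*0.5^1 = 5.5
a_2 = 11*0.5^2 = 2.75
...
= [11.0, 5.5, 2.75, 1.375, 0.6875]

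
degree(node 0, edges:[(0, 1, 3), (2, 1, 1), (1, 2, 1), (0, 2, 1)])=incident: (0,1), (0,2)
= 2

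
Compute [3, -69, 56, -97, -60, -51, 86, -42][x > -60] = keep x where x > -60: 3✓, -69✗, 56✓, -97✗, -60✗, -51✓, 86✓, -42✓
= [3, 56, -51, 86, -42]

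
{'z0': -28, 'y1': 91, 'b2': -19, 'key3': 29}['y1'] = 91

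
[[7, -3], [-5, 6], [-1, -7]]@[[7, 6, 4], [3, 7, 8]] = [[40, 21, 4], [-17, 12, 28], [-28, -55, -60]]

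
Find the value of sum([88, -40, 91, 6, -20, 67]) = 192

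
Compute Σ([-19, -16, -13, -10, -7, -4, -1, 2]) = (-19) + (-16) + (-13) + (-10) + (-7) + (-4) + (-1) + 2
= -68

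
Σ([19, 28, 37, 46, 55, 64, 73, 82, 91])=495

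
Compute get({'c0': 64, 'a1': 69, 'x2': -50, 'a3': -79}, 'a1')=69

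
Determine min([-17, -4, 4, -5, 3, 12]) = -17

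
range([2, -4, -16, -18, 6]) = 24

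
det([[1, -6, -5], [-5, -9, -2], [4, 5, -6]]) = 237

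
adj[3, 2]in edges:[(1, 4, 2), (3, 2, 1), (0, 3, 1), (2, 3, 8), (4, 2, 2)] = 1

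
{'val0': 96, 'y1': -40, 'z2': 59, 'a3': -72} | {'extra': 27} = {'val0': 96, 'y1': -40, 'z2': 59, 'a3': -72, 'extra': 27}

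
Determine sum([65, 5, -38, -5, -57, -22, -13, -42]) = -107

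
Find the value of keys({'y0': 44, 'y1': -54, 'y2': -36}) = ['y0', 'y1', 'y2']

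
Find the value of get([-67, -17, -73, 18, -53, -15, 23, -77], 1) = -17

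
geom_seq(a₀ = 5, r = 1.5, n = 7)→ [5.0, 7.5, 11.25, 16.875, 25.3125, 37.96875, 56.953125]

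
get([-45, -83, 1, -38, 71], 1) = -83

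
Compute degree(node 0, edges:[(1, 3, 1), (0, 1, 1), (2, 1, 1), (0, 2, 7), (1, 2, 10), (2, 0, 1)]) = 3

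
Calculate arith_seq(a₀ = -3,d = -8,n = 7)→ [-3, -11, -19, -27, -35, -43, -51]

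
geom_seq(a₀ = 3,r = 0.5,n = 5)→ [3.0, 1.5, 0.75, 0.375, 0.1875]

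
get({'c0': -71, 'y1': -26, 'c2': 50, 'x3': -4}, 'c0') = -71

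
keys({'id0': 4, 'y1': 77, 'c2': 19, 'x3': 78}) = ['id0', 'y1', 'c2', 'x3']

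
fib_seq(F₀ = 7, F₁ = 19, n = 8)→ [7, 19, 26, 45, 71, 116, 187, 303]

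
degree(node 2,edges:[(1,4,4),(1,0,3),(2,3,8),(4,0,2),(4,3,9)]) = incident: (2,3)
= 1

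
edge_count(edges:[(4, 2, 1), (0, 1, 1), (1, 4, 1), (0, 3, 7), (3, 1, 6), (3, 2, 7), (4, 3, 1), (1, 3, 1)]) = 8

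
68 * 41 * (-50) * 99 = -13800600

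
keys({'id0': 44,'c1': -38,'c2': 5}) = ['id0', 'c1', 'c2']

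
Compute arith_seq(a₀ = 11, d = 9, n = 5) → [11, 20, 29, 38, 47]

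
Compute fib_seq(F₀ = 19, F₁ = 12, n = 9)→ [19, 12, 31, 43, 74, 117, 191, 308, 499]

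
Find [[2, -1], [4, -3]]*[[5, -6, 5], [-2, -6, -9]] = [[12, -6, 19], [26, -6, 47]]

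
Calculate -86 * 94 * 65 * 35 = -18391100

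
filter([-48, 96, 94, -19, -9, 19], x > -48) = [96, 94, -19, -9, 19]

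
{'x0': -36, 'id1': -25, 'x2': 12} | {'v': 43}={'x0': -36, 'id1': -25, 'x2': 12, 'v': 43}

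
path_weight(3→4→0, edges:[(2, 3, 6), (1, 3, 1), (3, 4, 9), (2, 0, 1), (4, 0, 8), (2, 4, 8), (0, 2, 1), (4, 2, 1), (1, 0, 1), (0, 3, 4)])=17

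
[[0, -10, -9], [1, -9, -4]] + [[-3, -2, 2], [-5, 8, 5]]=[[-3, -12, -7], [-4, -1, 1]]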